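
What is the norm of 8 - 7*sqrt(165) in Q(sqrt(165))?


N(a + b*sqrt(d)) = a^2 - d*b^2
= (8)^2 - (165)*(-7)^2
= 64 - 8085
= -8021

-8021


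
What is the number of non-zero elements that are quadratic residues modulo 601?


For prime p, the number of non-zero quadratic residues is (p-1)/2.
= (601-1)/2
= 300

300


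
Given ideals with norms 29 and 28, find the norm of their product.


N(IJ) = N(I) * N(J)
= 29 * 28
= 812

812


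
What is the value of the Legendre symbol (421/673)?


p = 673 is prime, so compute (421/673) with the reciprocity algorithm (Jacobi-symbol steps: pull out 2s via (2/n), flip via reciprocity, reduce):
  reciprocity: (421/673) -> +(673/421)
  reduce: (252/421)
  pull out 2: (2/421) = -1  (since 421 mod 8 = 5)
  pull out 2: (2/421) = -1  (since 421 mod 8 = 5)
  reciprocity: (63/421) -> +(421/63)
  reduce: (43/63)
  reciprocity: (43/63) -> -(63/43)
  reduce: (20/43)
  pull out 2: (2/43) = -1  (since 43 mod 8 = 3)
  pull out 2: (2/43) = -1  (since 43 mod 8 = 3)
  reciprocity: (5/43) -> +(43/5)
  reduce: (3/5)
  reciprocity: (3/5) -> +(5/3)
  reduce: (2/3)
  pull out 2: (2/3) = -1  (since 3 mod 8 = 3)
  (1/3) = 1
Product of signs = 1
(421/673) = 1

1


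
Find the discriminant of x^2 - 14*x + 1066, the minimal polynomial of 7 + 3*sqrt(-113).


The element 7 + 3*sqrt(-113) has minimal polynomial:
x^2 - 14*x + 1066
Discriminant = (-14)^2 - 4*(1066)
= 196 - 4264
= -4068

-4068


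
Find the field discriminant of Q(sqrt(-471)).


For K = Q(sqrt(d)) with d squarefree: disc(K) = d if d = 1 mod 4, and disc(K) = 4d if d = 2 or 3 mod 4.
Here d = -471, and d mod 4 = 1.
d = 1 mod 4 (O_K = Z[(1+sqrt(d))/2]), so disc(K) = d = -471

-471


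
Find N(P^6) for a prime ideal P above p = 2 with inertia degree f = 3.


N(P^a) = p^(a*f)
= 2^(6*3)
= 2^18
= 262144

262144


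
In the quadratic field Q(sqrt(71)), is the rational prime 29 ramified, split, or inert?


K = Q(sqrt(71)). Since d mod 4 = 3, disc(K) = 284.
Check p | disc: 284 mod 29 = 23.
p does not divide disc. Compute Legendre symbol (d/p):
13^((29-1)/2) mod 29 = 1
(d/p) = 1, so p splits: (p) = P*P' with e=1, f=1, g=2.
Therefore p is split.

split


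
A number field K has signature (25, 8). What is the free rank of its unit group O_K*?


By Dirichlet's unit theorem:
rank = r1 + r2 - 1
= 25 + 8 - 1
= 32

32


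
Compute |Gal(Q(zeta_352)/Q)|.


|Gal(Q(zeta_352)/Q)| = phi(352)
= 160

160


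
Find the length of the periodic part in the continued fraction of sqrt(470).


Run the CF algorithm for sqrt(470).
a_0 = floor(sqrt(470)) = 21; set m_0=0, q_0=1.
Recurrence: m' = q*a - m,  q' = (d - m'^2)/q,  a' = floor((a_0 + m')/q').
  step 1: m=21, q=29, a=1
  step 2: m=8, q=14, a=2
  step 3: m=20, q=5, a=8
  step 4: m=20, q=14, a=2
  step 5: m=8, q=29, a=1
  step 6: m=21, q=1, a=42
a_6 = 2*a_0 = 42, so the period closes here.
sqrt(470) = [21; 1, 2, 8, 2, 1, 42]
Period length = 6

6


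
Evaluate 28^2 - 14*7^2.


x^2 - d*y^2
= 28^2 - 14*7^2
= 784 - 686
= 98

98


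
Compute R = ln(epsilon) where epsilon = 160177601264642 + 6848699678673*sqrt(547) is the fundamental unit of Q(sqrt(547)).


epsilon = 160177601264642 + 6848699678673*sqrt(547)
= 3.2036e+14
R = ln(3.2036e+14)
= 33.4005

33.4005


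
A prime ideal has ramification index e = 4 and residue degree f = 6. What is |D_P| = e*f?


|D_P| = e * f
= 4 * 6
= 24

24


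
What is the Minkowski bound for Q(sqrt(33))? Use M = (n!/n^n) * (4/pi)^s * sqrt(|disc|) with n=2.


d = 33, d mod 4 = 1, so disc(K) = d = 33; |disc(K)| = 33
Real quadratic field, so n = 2, s = r2 = 0, r1 = 2
M = (n!/n^n) * (4/pi)^s * sqrt(|disc(K)|) = (2!/2^2) * (4/pi)^0 * sqrt(33)
= 0.5 * 1.000000 * 5.744563
= 2.8723

2.8723


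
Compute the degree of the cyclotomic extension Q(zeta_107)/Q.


The degree equals Euler's totient phi(107).
107 = 107
phi(107) = 106

106


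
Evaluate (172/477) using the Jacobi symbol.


Compute (172/477) via quadratic reciprocity:
  pull out 2: (2/477) = -1  (since 477 mod 8 = 5)
  pull out 2: (2/477) = -1  (since 477 mod 8 = 5)
  reciprocity: (43/477) -> +(477/43)
  reduce: (4/43)
  pull out 2: (2/43) = -1  (since 43 mod 8 = 3)
  pull out 2: (2/43) = -1  (since 43 mod 8 = 3)
  (1/43) = 1
Product of signs = 1

1


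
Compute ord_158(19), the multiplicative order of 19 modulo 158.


We want ord_158(19), the smallest k >= 1 with 19^k = 1 mod 158.
n = 158 = 2 * 79, phi(158) = 78; the order divides phi(n).
Divisors of 78: 1, 2, 3, 6, 13, 26, 39, 78
Repeated squaring mod 158: 19^1 = 19, 19^2 = 45, 19^4 = 129, 19^8 = 51, 19^16 = 73, 19^32 = 115, 19^64 = 111
Test divisors in increasing order:
  k=1: 19^1 = 19 mod 158
  k=2: 19^2 = 45 mod 158
  k=3: 19^3 = 45 * 19 = 65 mod 158
  k=6: 19^6 = 129 * 45 = 117 mod 158
  k=13: 19^13 = 51 * 129 * 19 = 23 mod 158
  k=26: 19^26 = 73 * 51 * 45 = 55 mod 158
  k=39: 19^39 = 115 * 129 * 45 * 19 = 1 mod 158  <- first divisor giving 1
Order = 39

39


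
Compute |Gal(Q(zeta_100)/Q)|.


|Gal(Q(zeta_100)/Q)| = phi(100)
= 40

40


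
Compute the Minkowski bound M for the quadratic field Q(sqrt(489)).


d = 489, d mod 4 = 1, so disc(K) = d = 489; |disc(K)| = 489
Real quadratic field, so n = 2, s = r2 = 0, r1 = 2
M = (n!/n^n) * (4/pi)^s * sqrt(|disc(K)|) = (2!/2^2) * (4/pi)^0 * sqrt(489)
= 0.5 * 1.000000 * 22.113344
= 11.0567

11.0567


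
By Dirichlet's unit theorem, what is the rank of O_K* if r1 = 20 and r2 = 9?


By Dirichlet's unit theorem:
rank = r1 + r2 - 1
= 20 + 9 - 1
= 28

28


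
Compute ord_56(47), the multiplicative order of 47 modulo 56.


We want ord_56(47), the smallest k >= 1 with 47^k = 1 mod 56.
n = 56 = 2^3 * 7, phi(56) = 24; the order divides phi(n).
Divisors of 24: 1, 2, 3, 4, 6, 8, 12, 24
Repeated squaring mod 56: 47^1 = 47, 47^2 = 25, 47^4 = 9, 47^8 = 25, 47^16 = 9
Test divisors in increasing order:
  k=1: 47^1 = 47 mod 56
  k=2: 47^2 = 25 mod 56
  k=3: 47^3 = 25 * 47 = 55 mod 56
  k=4: 47^4 = 9 mod 56
  k=6: 47^6 = 9 * 25 = 1 mod 56  <- first divisor giving 1
Order = 6

6


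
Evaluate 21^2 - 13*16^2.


x^2 - d*y^2
= 21^2 - 13*16^2
= 441 - 3328
= -2887

-2887


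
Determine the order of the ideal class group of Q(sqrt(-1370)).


K = Q(sqrt(-1370)). d mod 4 = 2, so D = disc(K) = 4d = -5480
h(K) equals the number of primitive reduced positive-definite forms (a, b, c) = a*x^2 + b*x*y + c*y^2 with b^2 - 4ac = D,
where reduced means |b| <= a <= c, with b >= 0 whenever |b| = a or a = c, and primitive means gcd(a, b, c) = 1.
Reduced forces 3a^2 <= |D| = 5480, so 1 <= a <= 42; b must have the parity of D, and c = (b^2 - D)/(4a) must be an integer >= a.
Enumerate a = 1..42, b in [-a, a]:
  a=1: (1, 0, 1370)  [1]
  a=2: (2, 0, 685)  [1]
  a=3: (3, -2, 457), (3, 2, 457)  [2]
  a=4: none
  a=5: (5, 0, 274)  [1]
  a=6: (6, -4, 229), (6, 4, 229)  [2]
  a=7: (7, -6, 197), (7, 6, 197)  [2]
  a=8: none
  a=9: (9, -8, 154), (9, 8, 154)  [2]
  a=10: (10, 0, 137)  [1]
  a=11: (11, -8, 126), (11, 8, 126)  [2]
  a=12..13: none
  a=14: (14, -8, 99), (14, 8, 99)  [2]
  a=15: (15, -10, 93), (15, 10, 93)  [2]
  a=16..17: none
  a=18: (18, -8, 77), (18, 8, 77)  [2]
  a=19: (19, -12, 74), (19, 12, 74)  [2]
  a=20: none
  a=21: (21, -20, 70), (21, -8, 66), (21, 8, 66), (21, 20, 70)  [4]
  a=22: (22, -8, 63), (22, 8, 63)  [2]
  a=23..26: none
  a=27: (27, -26, 57), (27, 26, 57)  [2]
  a=28: none
  a=29: (29, -28, 54), (29, 28, 54)  [2]
  a=30: (30, -20, 49), (30, 20, 49)  [2]
  a=31: (31, -10, 45), (31, 10, 45)  [2]
  a=32: none
  a=33: (33, -14, 43), (33, -8, 42), (33, 8, 42), (33, 14, 43)  [4]
  a=34: none
  a=35: (35, -20, 42), (35, 20, 42)  [2]
  a=36: none
  a=37: (37, -12, 38), (37, 12, 38)  [2]
  a=38..42: none
Total reduced forms: 1 + 1 + 2 + 1 + 2 + 2 + 2 + 1 + 2 + 2 + 2 + 2 + 2 + 4 + 2 + 2 + 2 + 2 + 2 + 4 + 2 + 2 = 44
h = 44

44


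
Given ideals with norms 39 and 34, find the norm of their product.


N(IJ) = N(I) * N(J)
= 39 * 34
= 1326

1326


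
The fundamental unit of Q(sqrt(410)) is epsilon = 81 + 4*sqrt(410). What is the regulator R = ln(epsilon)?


epsilon = 81 + 4*sqrt(410)
= 161.9938
R = ln(161.9938)
= 5.0876

5.0876


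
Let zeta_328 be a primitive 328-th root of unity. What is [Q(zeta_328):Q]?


The degree equals Euler's totient phi(328).
328 = 2^3 * 41
phi(328) = 160

160


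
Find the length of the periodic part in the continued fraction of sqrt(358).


Run the CF algorithm for sqrt(358).
a_0 = floor(sqrt(358)) = 18; set m_0=0, q_0=1.
Recurrence: m' = q*a - m,  q' = (d - m'^2)/q,  a' = floor((a_0 + m')/q').
  step 1: m=18, q=34, a=1
  step 2: m=16, q=3, a=11
  step 3: m=17, q=23, a=1
  step 4: m=6, q=14, a=1
  step 5: m=8, q=21, a=1
  step 6: m=13, q=9, a=3
  step 7: m=14, q=18, a=1
  step 8: m=4, q=19, a=1
  step 9: m=15, q=7, a=4
  step 10: m=13, q=27, a=1
  step 11: m=14, q=6, a=5
  step 12: m=16, q=17, a=2
  step 13: m=18, q=2, a=18
  step 14: m=18, q=17, a=2
  step 15: m=16, q=6, a=5
  step 16: m=14, q=27, a=1
  step 17: m=13, q=7, a=4
  step 18: m=15, q=19, a=1
  step 19: m=4, q=18, a=1
  step 20: m=14, q=9, a=3
  step 21: m=13, q=21, a=1
  step 22: m=8, q=14, a=1
  step 23: m=6, q=23, a=1
  step 24: m=17, q=3, a=11
  step 25: m=16, q=34, a=1
  step 26: m=18, q=1, a=36
a_26 = 2*a_0 = 36, so the period closes here.
sqrt(358) = [18; 1, 11, 1, 1, 1, 3, 1, 1, 4, 1, 5, 2, 18, 2, 5, 1, 4, 1, 1, 3, 1, 1, 1, 11, 1, 36]
Period length = 26

26


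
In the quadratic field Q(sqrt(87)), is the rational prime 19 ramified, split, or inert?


K = Q(sqrt(87)). Since d mod 4 = 3, disc(K) = 348.
Check p | disc: 348 mod 19 = 6.
p does not divide disc. Compute Legendre symbol (d/p):
11^((19-1)/2) mod 19 = 1
(d/p) = 1, so p splits: (p) = P*P' with e=1, f=1, g=2.
Therefore p is split.

split


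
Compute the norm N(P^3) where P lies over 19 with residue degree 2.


N(P^a) = p^(a*f)
= 19^(3*2)
= 19^6
= 47045881

47045881


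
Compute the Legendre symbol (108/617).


p = 617 is prime, so compute (108/617) with the reciprocity algorithm (Jacobi-symbol steps: pull out 2s via (2/n), flip via reciprocity, reduce):
  pull out 2: (2/617) = +1  (since 617 mod 8 = 1)
  pull out 2: (2/617) = +1  (since 617 mod 8 = 1)
  reciprocity: (27/617) -> +(617/27)
  reduce: (23/27)
  reciprocity: (23/27) -> -(27/23)
  reduce: (4/23)
  pull out 2: (2/23) = +1  (since 23 mod 8 = 7)
  pull out 2: (2/23) = +1  (since 23 mod 8 = 7)
  (1/23) = 1
Product of signs = -1
(108/617) = -1

-1


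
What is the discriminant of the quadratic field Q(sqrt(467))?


For K = Q(sqrt(d)) with d squarefree: disc(K) = d if d = 1 mod 4, and disc(K) = 4d if d = 2 or 3 mod 4.
Here d = 467, and d mod 4 = 3.
d = 3 mod 4, not 1 (O_K = Z[sqrt(d)]), so disc(K) = 4d = 4 * (467) = 1868

1868


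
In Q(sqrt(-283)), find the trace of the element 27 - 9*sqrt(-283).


Tr(a + b*sqrt(d)) = (a + b*sqrt(d)) + (a - b*sqrt(d)) = 2a
= 2 * (27)
= 54

54


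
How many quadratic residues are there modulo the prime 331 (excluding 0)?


For prime p, the number of non-zero quadratic residues is (p-1)/2.
= (331-1)/2
= 165

165


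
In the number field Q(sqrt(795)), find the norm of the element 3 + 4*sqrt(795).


N(a + b*sqrt(d)) = a^2 - d*b^2
= (3)^2 - (795)*(4)^2
= 9 - 12720
= -12711

-12711


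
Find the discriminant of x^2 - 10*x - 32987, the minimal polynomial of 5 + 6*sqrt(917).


The element 5 + 6*sqrt(917) has minimal polynomial:
x^2 - 10*x - 32987
Discriminant = (-10)^2 - 4*(-32987)
= 100 + 131948
= 132048

132048


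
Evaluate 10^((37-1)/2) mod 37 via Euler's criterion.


p = 37 is prime and the exponent is (p-1)/2 = 18, so by Euler's criterion 10^18 = (10/37) = +1 or -1 mod 37.
Compute by square-and-multiply:
  18 = 16 + 2 (binary 10010)
  Repeated squaring mod 37: 10^1 = 10, 10^2 = 26, 10^4 = 10, 10^8 = 26, 10^16 = 10
  10^18 = 10^16 * 10^2 = 10 * 26 mod 37
    10 * 26 = 260 = 1 mod 37
  10^18 = 1 mod 37
Result 1: 10 is a quadratic residue mod 37.
10^18 mod 37 = 1

1


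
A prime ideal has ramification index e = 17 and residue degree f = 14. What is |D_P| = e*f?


|D_P| = e * f
= 17 * 14
= 238

238


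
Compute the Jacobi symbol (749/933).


Compute (749/933) via quadratic reciprocity:
  reciprocity: (749/933) -> +(933/749)
  reduce: (184/749)
  pull out 2: (2/749) = -1  (since 749 mod 8 = 5)
  pull out 2: (2/749) = -1  (since 749 mod 8 = 5)
  pull out 2: (2/749) = -1  (since 749 mod 8 = 5)
  reciprocity: (23/749) -> +(749/23)
  reduce: (13/23)
  reciprocity: (13/23) -> +(23/13)
  reduce: (10/13)
  pull out 2: (2/13) = -1  (since 13 mod 8 = 5)
  reciprocity: (5/13) -> +(13/5)
  reduce: (3/5)
  reciprocity: (3/5) -> +(5/3)
  reduce: (2/3)
  pull out 2: (2/3) = -1  (since 3 mod 8 = 3)
  (1/3) = 1
Product of signs = -1

-1


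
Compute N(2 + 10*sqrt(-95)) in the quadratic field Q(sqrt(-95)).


N(a + b*sqrt(d)) = a^2 - d*b^2
= (2)^2 - (-95)*(10)^2
= 4 + 9500
= 9504

9504


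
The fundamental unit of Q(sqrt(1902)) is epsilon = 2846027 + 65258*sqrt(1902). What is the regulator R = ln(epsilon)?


epsilon = 2846027 + 65258*sqrt(1902)
= 5.6921e+06
R = ln(5.6921e+06)
= 15.5546

15.5546


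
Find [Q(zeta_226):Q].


The degree equals Euler's totient phi(226).
226 = 2 * 113
phi(226) = 112

112


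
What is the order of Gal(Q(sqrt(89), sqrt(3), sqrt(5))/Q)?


The 3 square roots of distinct primes are multiplicatively independent over Q,
so [K:Q] = 2^3 and Gal(K/Q) is isomorphic to (Z/2Z)^3.
|Gal| = 2^3 = 8

8


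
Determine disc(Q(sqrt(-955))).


For K = Q(sqrt(d)) with d squarefree: disc(K) = d if d = 1 mod 4, and disc(K) = 4d if d = 2 or 3 mod 4.
Here d = -955, and d mod 4 = 1.
d = 1 mod 4 (O_K = Z[(1+sqrt(d))/2]), so disc(K) = d = -955

-955


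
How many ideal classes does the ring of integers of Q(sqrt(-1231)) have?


K = Q(sqrt(-1231)). d mod 4 = 1, so D = disc(K) = d = -1231
h(K) equals the number of primitive reduced positive-definite forms (a, b, c) = a*x^2 + b*x*y + c*y^2 with b^2 - 4ac = D,
where reduced means |b| <= a <= c, with b >= 0 whenever |b| = a or a = c, and primitive means gcd(a, b, c) = 1.
Reduced forces 3a^2 <= |D| = 1231, so 1 <= a <= 20; b must have the parity of D, and c = (b^2 - D)/(4a) must be an integer >= a.
Enumerate a = 1..20, b in [-a, a]:
  a=1: (1, 1, 308)  [1]
  a=2: (2, -1, 154), (2, 1, 154)  [2]
  a=3: none
  a=4: (4, -1, 77), (4, 1, 77)  [2]
  a=5: (5, -3, 62), (5, 3, 62)  [2]
  a=6: none
  a=7: (7, -1, 44), (7, 1, 44)  [2]
  a=8: (8, -7, 40), (8, 7, 40)  [2]
  a=9: none
  a=10: (10, -7, 32), (10, -3, 31), (10, 3, 31), (10, 7, 32)  [4]
  a=11: (11, -1, 28), (11, 1, 28)  [2]
  a=12: none
  a=13: (13, -11, 26), (13, 11, 26)  [2]
  a=14: (14, -13, 25), (14, -1, 22), (14, 1, 22), (14, 13, 25)  [4]
  a=15: none
  a=16: (16, -7, 20), (16, 7, 20)  [2]
  a=17..18: none
  a=19: (19, -17, 20), (19, 17, 20)  [2]
  a=20: none
Total reduced forms: 1 + 2 + 2 + 2 + 2 + 2 + 4 + 2 + 2 + 4 + 2 + 2 = 27
h = 27

27


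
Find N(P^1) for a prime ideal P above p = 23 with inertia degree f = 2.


N(P^a) = p^(a*f)
= 23^(1*2)
= 23^2
= 529

529


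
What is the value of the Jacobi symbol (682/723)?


Compute (682/723) via quadratic reciprocity:
  pull out 2: (2/723) = -1  (since 723 mod 8 = 3)
  reciprocity: (341/723) -> +(723/341)
  reduce: (41/341)
  reciprocity: (41/341) -> +(341/41)
  reduce: (13/41)
  reciprocity: (13/41) -> +(41/13)
  reduce: (2/13)
  pull out 2: (2/13) = -1  (since 13 mod 8 = 5)
  (1/13) = 1
Product of signs = 1

1


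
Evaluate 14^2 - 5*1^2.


x^2 - d*y^2
= 14^2 - 5*1^2
= 196 - 5
= 191

191


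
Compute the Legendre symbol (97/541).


p = 541 is prime, so compute (97/541) with the reciprocity algorithm (Jacobi-symbol steps: pull out 2s via (2/n), flip via reciprocity, reduce):
  reciprocity: (97/541) -> +(541/97)
  reduce: (56/97)
  pull out 2: (2/97) = +1  (since 97 mod 8 = 1)
  pull out 2: (2/97) = +1  (since 97 mod 8 = 1)
  pull out 2: (2/97) = +1  (since 97 mod 8 = 1)
  reciprocity: (7/97) -> +(97/7)
  reduce: (6/7)
  pull out 2: (2/7) = +1  (since 7 mod 8 = 7)
  reciprocity: (3/7) -> -(7/3)
  reduce: (1/3)
  (1/3) = 1
Product of signs = -1
(97/541) = -1

-1


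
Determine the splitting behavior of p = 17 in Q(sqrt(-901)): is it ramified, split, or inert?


K = Q(sqrt(-901)). Since d mod 4 = 3, disc(K) = -3604.
Check p | disc: -3604 mod 17 = 0.
p divides disc, so p ramifies: (p) = P^2 with e=2, f=1, g=1.
Therefore p is ramified.

ramified


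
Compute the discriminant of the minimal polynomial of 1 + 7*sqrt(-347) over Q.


The element 1 + 7*sqrt(-347) has minimal polynomial:
x^2 - 2*x + 17004
Discriminant = (-2)^2 - 4*(17004)
= 4 - 68016
= -68012

-68012


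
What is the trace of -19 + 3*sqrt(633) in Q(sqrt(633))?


Tr(a + b*sqrt(d)) = (a + b*sqrt(d)) + (a - b*sqrt(d)) = 2a
= 2 * (-19)
= -38

-38


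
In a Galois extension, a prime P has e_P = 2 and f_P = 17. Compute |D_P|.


|D_P| = e * f
= 2 * 17
= 34

34


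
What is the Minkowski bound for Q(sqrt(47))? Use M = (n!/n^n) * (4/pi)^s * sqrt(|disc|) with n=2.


d = 47, d mod 4 = 3, so disc(K) = 4d = 188; |disc(K)| = 188
Real quadratic field, so n = 2, s = r2 = 0, r1 = 2
M = (n!/n^n) * (4/pi)^s * sqrt(|disc(K)|) = (2!/2^2) * (4/pi)^0 * sqrt(188)
= 0.5 * 1.000000 * 13.711309
= 6.8557

6.8557


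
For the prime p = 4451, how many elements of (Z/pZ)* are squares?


For prime p, the number of non-zero quadratic residues is (p-1)/2.
= (4451-1)/2
= 2225

2225


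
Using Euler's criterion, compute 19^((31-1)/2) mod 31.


p = 31 is prime and the exponent is (p-1)/2 = 15, so by Euler's criterion 19^15 = (19/31) = +1 or -1 mod 31.
Compute by square-and-multiply:
  15 = 8 + 4 + 2 + 1 (binary 1111)
  Repeated squaring mod 31: 19^1 = 19, 19^2 = 20, 19^4 = 28, 19^8 = 9
  19^15 = 19^8 * 19^4 * 19^2 * 19^1 = 9 * 28 * 20 * 19 mod 31
    9 * 28 = 252 = 4 mod 31
    4 * 20 = 80 = 18 mod 31
    18 * 19 = 342 = 1 mod 31
  19^15 = 1 mod 31
Result 1: 19 is a quadratic residue mod 31.
19^15 mod 31 = 1

1


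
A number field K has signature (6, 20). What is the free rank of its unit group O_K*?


By Dirichlet's unit theorem:
rank = r1 + r2 - 1
= 6 + 20 - 1
= 25

25


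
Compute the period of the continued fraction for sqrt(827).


Run the CF algorithm for sqrt(827).
a_0 = floor(sqrt(827)) = 28; set m_0=0, q_0=1.
Recurrence: m' = q*a - m,  q' = (d - m'^2)/q,  a' = floor((a_0 + m')/q').
  step 1: m=28, q=43, a=1
  step 2: m=15, q=14, a=3
  step 3: m=27, q=7, a=7
  step 4: m=22, q=49, a=1
  step 5: m=27, q=2, a=27
  step 6: m=27, q=49, a=1
  step 7: m=22, q=7, a=7
  step 8: m=27, q=14, a=3
  step 9: m=15, q=43, a=1
  step 10: m=28, q=1, a=56
a_10 = 2*a_0 = 56, so the period closes here.
sqrt(827) = [28; 1, 3, 7, 1, 27, 1, 7, 3, 1, 56]
Period length = 10

10


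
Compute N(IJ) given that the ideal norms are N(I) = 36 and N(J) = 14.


N(IJ) = N(I) * N(J)
= 36 * 14
= 504

504


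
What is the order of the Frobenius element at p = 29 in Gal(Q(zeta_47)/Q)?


The Frobenius at p in Gal(Q(zeta_n)/Q) = (Z/nZ)* is the class of p, so its order is ord_47(29), the smallest k >= 1 with 29^k = 1 mod 47.
n = 47 = 47, phi(47) = 46; the order divides phi(n).
Divisors of 46: 1, 2, 23, 46
Repeated squaring mod 47: 29^1 = 29, 29^2 = 42, 29^4 = 25, 29^8 = 14, 29^16 = 8, 29^32 = 17
Test divisors in increasing order:
  k=1: 29^1 = 29 mod 47
  k=2: 29^2 = 42 mod 47
  k=23: 29^23 = 8 * 25 * 42 * 29 = 46 mod 47
  k=46: 29^46 = 17 * 14 * 25 * 42 = 1 mod 47  <- first divisor giving 1
Order = 46

46


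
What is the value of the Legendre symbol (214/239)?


p = 239 is prime, so compute (214/239) with the reciprocity algorithm (Jacobi-symbol steps: pull out 2s via (2/n), flip via reciprocity, reduce):
  pull out 2: (2/239) = +1  (since 239 mod 8 = 7)
  reciprocity: (107/239) -> -(239/107)
  reduce: (25/107)
  reciprocity: (25/107) -> +(107/25)
  reduce: (7/25)
  reciprocity: (7/25) -> +(25/7)
  reduce: (4/7)
  pull out 2: (2/7) = +1  (since 7 mod 8 = 7)
  pull out 2: (2/7) = +1  (since 7 mod 8 = 7)
  (1/7) = 1
Product of signs = -1
(214/239) = -1

-1


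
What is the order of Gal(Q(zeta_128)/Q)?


|Gal(Q(zeta_128)/Q)| = phi(128)
= 64

64


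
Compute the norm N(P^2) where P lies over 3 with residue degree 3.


N(P^a) = p^(a*f)
= 3^(2*3)
= 3^6
= 729

729


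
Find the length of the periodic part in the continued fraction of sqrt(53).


Run the CF algorithm for sqrt(53).
a_0 = floor(sqrt(53)) = 7; set m_0=0, q_0=1.
Recurrence: m' = q*a - m,  q' = (d - m'^2)/q,  a' = floor((a_0 + m')/q').
  step 1: m=7, q=4, a=3
  step 2: m=5, q=7, a=1
  step 3: m=2, q=7, a=1
  step 4: m=5, q=4, a=3
  step 5: m=7, q=1, a=14
a_5 = 2*a_0 = 14, so the period closes here.
sqrt(53) = [7; 3, 1, 1, 3, 14]
Period length = 5

5


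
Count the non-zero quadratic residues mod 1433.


For prime p, the number of non-zero quadratic residues is (p-1)/2.
= (1433-1)/2
= 716

716


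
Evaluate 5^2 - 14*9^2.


x^2 - d*y^2
= 5^2 - 14*9^2
= 25 - 1134
= -1109

-1109


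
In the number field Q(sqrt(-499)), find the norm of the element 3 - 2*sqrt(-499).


N(a + b*sqrt(d)) = a^2 - d*b^2
= (3)^2 - (-499)*(-2)^2
= 9 + 1996
= 2005

2005


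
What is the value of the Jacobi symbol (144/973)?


Compute (144/973) via quadratic reciprocity:
  pull out 2: (2/973) = -1  (since 973 mod 8 = 5)
  pull out 2: (2/973) = -1  (since 973 mod 8 = 5)
  pull out 2: (2/973) = -1  (since 973 mod 8 = 5)
  pull out 2: (2/973) = -1  (since 973 mod 8 = 5)
  reciprocity: (9/973) -> +(973/9)
  reduce: (1/9)
  (1/9) = 1
Product of signs = 1

1


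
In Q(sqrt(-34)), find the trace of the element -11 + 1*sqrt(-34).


Tr(a + b*sqrt(d)) = (a + b*sqrt(d)) + (a - b*sqrt(d)) = 2a
= 2 * (-11)
= -22

-22


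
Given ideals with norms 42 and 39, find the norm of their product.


N(IJ) = N(I) * N(J)
= 42 * 39
= 1638

1638


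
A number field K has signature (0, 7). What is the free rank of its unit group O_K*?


By Dirichlet's unit theorem:
rank = r1 + r2 - 1
= 0 + 7 - 1
= 6

6


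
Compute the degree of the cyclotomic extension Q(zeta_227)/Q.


The degree equals Euler's totient phi(227).
227 = 227
phi(227) = 226

226


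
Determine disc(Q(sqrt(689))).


For K = Q(sqrt(d)) with d squarefree: disc(K) = d if d = 1 mod 4, and disc(K) = 4d if d = 2 or 3 mod 4.
Here d = 689, and d mod 4 = 1.
d = 1 mod 4 (O_K = Z[(1+sqrt(d))/2]), so disc(K) = d = 689

689


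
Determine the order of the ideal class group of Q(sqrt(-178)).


K = Q(sqrt(-178)). d mod 4 = 2, so D = disc(K) = 4d = -712
h(K) equals the number of primitive reduced positive-definite forms (a, b, c) = a*x^2 + b*x*y + c*y^2 with b^2 - 4ac = D,
where reduced means |b| <= a <= c, with b >= 0 whenever |b| = a or a = c, and primitive means gcd(a, b, c) = 1.
Reduced forces 3a^2 <= |D| = 712, so 1 <= a <= 15; b must have the parity of D, and c = (b^2 - D)/(4a) must be an integer >= a.
Enumerate a = 1..15, b in [-a, a]:
  a=1: (1, 0, 178)  [1]
  a=2: (2, 0, 89)  [1]
  a=3..6: none
  a=7: (7, -4, 26), (7, 4, 26)  [2]
  a=8..10: none
  a=11: (11, -6, 17), (11, 6, 17)  [2]
  a=12: none
  a=13: (13, -4, 14), (13, 4, 14)  [2]
  a=14..15: none
Total reduced forms: 1 + 1 + 2 + 2 + 2 = 8
h = 8

8


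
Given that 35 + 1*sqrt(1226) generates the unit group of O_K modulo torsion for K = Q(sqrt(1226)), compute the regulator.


epsilon = 35 + 1*sqrt(1226)
= 70.0143
R = ln(70.0143)
= 4.2487

4.2487


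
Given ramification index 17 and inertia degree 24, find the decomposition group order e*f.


|D_P| = e * f
= 17 * 24
= 408

408


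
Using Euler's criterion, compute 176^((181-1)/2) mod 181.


p = 181 is prime and the exponent is (p-1)/2 = 90, so by Euler's criterion 176^90 = (176/181) = +1 or -1 mod 181.
Compute by square-and-multiply:
  90 = 64 + 16 + 8 + 2 (binary 1011010)
  Repeated squaring mod 181: 176^1 = 176, 176^2 = 25, 176^4 = 82, 176^8 = 27, 176^16 = 5, 176^32 = 25, 176^64 = 82
  176^90 = 176^64 * 176^16 * 176^8 * 176^2 = 82 * 5 * 27 * 25 mod 181
    82 * 5 = 410 = 48 mod 181
    48 * 27 = 1296 = 29 mod 181
    29 * 25 = 725 = 1 mod 181
  176^90 = 1 mod 181
Result 1: 176 is a quadratic residue mod 181.
176^90 mod 181 = 1

1


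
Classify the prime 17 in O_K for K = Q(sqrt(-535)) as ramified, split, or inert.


K = Q(sqrt(-535)). Since d mod 4 = 1, disc(K) = -535.
Check p | disc: -535 mod 17 = 9.
p does not divide disc. Compute Legendre symbol (d/p):
9^((17-1)/2) mod 17 = 1
(d/p) = 1, so p splits: (p) = P*P' with e=1, f=1, g=2.
Therefore p is split.

split


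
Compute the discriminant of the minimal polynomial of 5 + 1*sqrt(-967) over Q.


The element 5 + 1*sqrt(-967) has minimal polynomial:
x^2 - 10*x + 992
Discriminant = (-10)^2 - 4*(992)
= 100 - 3968
= -3868

-3868


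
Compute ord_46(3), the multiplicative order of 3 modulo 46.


We want ord_46(3), the smallest k >= 1 with 3^k = 1 mod 46.
n = 46 = 2 * 23, phi(46) = 22; the order divides phi(n).
Divisors of 22: 1, 2, 11, 22
Repeated squaring mod 46: 3^1 = 3, 3^2 = 9, 3^4 = 35, 3^8 = 29, 3^16 = 13
Test divisors in increasing order:
  k=1: 3^1 = 3 mod 46
  k=2: 3^2 = 9 mod 46
  k=11: 3^11 = 29 * 9 * 3 = 1 mod 46  <- first divisor giving 1
Order = 11

11


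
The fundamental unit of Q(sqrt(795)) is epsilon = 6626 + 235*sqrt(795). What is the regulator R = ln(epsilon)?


epsilon = 6626 + 235*sqrt(795)
= 13251.9999
R = ln(13251.9999)
= 9.4919

9.4919


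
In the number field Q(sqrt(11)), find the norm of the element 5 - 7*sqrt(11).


N(a + b*sqrt(d)) = a^2 - d*b^2
= (5)^2 - (11)*(-7)^2
= 25 - 539
= -514

-514


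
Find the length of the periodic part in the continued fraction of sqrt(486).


Run the CF algorithm for sqrt(486).
a_0 = floor(sqrt(486)) = 22; set m_0=0, q_0=1.
Recurrence: m' = q*a - m,  q' = (d - m'^2)/q,  a' = floor((a_0 + m')/q').
  step 1: m=22, q=2, a=22
  step 2: m=22, q=1, a=44
a_2 = 2*a_0 = 44, so the period closes here.
sqrt(486) = [22; 22, 44]
Period length = 2

2


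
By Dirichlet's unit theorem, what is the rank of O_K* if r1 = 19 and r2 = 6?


By Dirichlet's unit theorem:
rank = r1 + r2 - 1
= 19 + 6 - 1
= 24

24


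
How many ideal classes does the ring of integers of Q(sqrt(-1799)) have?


K = Q(sqrt(-1799)). d mod 4 = 1, so D = disc(K) = d = -1799
h(K) equals the number of primitive reduced positive-definite forms (a, b, c) = a*x^2 + b*x*y + c*y^2 with b^2 - 4ac = D,
where reduced means |b| <= a <= c, with b >= 0 whenever |b| = a or a = c, and primitive means gcd(a, b, c) = 1.
Reduced forces 3a^2 <= |D| = 1799, so 1 <= a <= 24; b must have the parity of D, and c = (b^2 - D)/(4a) must be an integer >= a.
Enumerate a = 1..24, b in [-a, a]:
  a=1: (1, 1, 450)  [1]
  a=2: (2, -1, 225), (2, 1, 225)  [2]
  a=3: (3, -1, 150), (3, 1, 150)  [2]
  a=4: (4, -3, 113), (4, 3, 113)  [2]
  a=5: (5, -1, 90), (5, 1, 90)  [2]
  a=6: (6, -5, 76), (6, -1, 75), (6, 1, 75), (6, 5, 76)  [4]
  a=7: (7, 7, 66)  [1]
  a=8: (8, -5, 57), (8, 5, 57)  [2]
  a=9: (9, -1, 50), (9, 1, 50)  [2]
  a=10: (10, -9, 47), (10, -1, 45), (10, 1, 45), (10, 9, 47)  [4]
  a=11: (11, -7, 42), (11, 7, 42)  [2]
  a=12: (12, -11, 40), (12, -5, 38), (12, 5, 38), (12, 11, 40)  [4]
  a=13: none
  a=14: (14, -7, 33), (14, 7, 33)  [2]
  a=15: (15, -11, 32), (15, -1, 30), (15, 1, 30), (15, 11, 32)  [4]
  a=16: (16, -11, 30), (16, 11, 30)  [2]
  a=17: none
  a=18: (18, -17, 29), (18, -1, 25), (18, 1, 25), (18, 17, 29)  [4]
  a=19: (19, -5, 24), (19, 5, 24)  [2]
  a=20: (20, -19, 27), (20, -11, 24), (20, 11, 24), (20, 19, 27)  [4]
  a=21: (21, -7, 22), (21, 7, 22)  [2]
  a=22: (22, -15, 23), (22, 15, 23)  [2]
  a=23..24: none
Total reduced forms: 1 + 2 + 2 + 2 + 2 + 4 + 1 + 2 + 2 + 4 + 2 + 4 + 2 + 4 + 2 + 4 + 2 + 4 + 2 + 2 = 50
h = 50

50


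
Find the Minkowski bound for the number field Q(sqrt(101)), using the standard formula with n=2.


d = 101, d mod 4 = 1, so disc(K) = d = 101; |disc(K)| = 101
Real quadratic field, so n = 2, s = r2 = 0, r1 = 2
M = (n!/n^n) * (4/pi)^s * sqrt(|disc(K)|) = (2!/2^2) * (4/pi)^0 * sqrt(101)
= 0.5 * 1.000000 * 10.049876
= 5.0249

5.0249


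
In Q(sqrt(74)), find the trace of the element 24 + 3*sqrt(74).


Tr(a + b*sqrt(d)) = (a + b*sqrt(d)) + (a - b*sqrt(d)) = 2a
= 2 * (24)
= 48

48


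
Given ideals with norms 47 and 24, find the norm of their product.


N(IJ) = N(I) * N(J)
= 47 * 24
= 1128

1128


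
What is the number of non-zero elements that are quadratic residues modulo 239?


For prime p, the number of non-zero quadratic residues is (p-1)/2.
= (239-1)/2
= 119

119


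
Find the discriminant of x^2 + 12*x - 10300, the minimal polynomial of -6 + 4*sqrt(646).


The element -6 + 4*sqrt(646) has minimal polynomial:
x^2 + 12*x - 10300
Discriminant = (12)^2 - 4*(-10300)
= 144 + 41200
= 41344

41344


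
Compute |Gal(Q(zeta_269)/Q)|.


|Gal(Q(zeta_269)/Q)| = phi(269)
= 268

268


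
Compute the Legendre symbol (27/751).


p = 751 is prime, so compute (27/751) with the reciprocity algorithm (Jacobi-symbol steps: pull out 2s via (2/n), flip via reciprocity, reduce):
  reciprocity: (27/751) -> -(751/27)
  reduce: (22/27)
  pull out 2: (2/27) = -1  (since 27 mod 8 = 3)
  reciprocity: (11/27) -> -(27/11)
  reduce: (5/11)
  reciprocity: (5/11) -> +(11/5)
  reduce: (1/5)
  (1/5) = 1
Product of signs = -1
(27/751) = -1

-1


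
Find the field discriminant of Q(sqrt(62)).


For K = Q(sqrt(d)) with d squarefree: disc(K) = d if d = 1 mod 4, and disc(K) = 4d if d = 2 or 3 mod 4.
Here d = 62, and d mod 4 = 2.
d = 2 mod 4, not 1 (O_K = Z[sqrt(d)]), so disc(K) = 4d = 4 * (62) = 248

248


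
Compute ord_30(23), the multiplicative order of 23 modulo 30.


We want ord_30(23), the smallest k >= 1 with 23^k = 1 mod 30.
n = 30 = 2 * 3 * 5, phi(30) = 8; the order divides phi(n).
Divisors of 8: 1, 2, 4, 8
Repeated squaring mod 30: 23^1 = 23, 23^2 = 19, 23^4 = 1, 23^8 = 1
Test divisors in increasing order:
  k=1: 23^1 = 23 mod 30
  k=2: 23^2 = 19 mod 30
  k=4: 23^4 = 1 mod 30  <- first divisor giving 1
Order = 4

4


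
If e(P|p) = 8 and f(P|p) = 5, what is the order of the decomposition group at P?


|D_P| = e * f
= 8 * 5
= 40

40


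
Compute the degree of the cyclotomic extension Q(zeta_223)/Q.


The degree equals Euler's totient phi(223).
223 = 223
phi(223) = 222

222


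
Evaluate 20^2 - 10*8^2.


x^2 - d*y^2
= 20^2 - 10*8^2
= 400 - 640
= -240

-240


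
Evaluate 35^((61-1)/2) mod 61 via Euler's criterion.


p = 61 is prime and the exponent is (p-1)/2 = 30, so by Euler's criterion 35^30 = (35/61) = +1 or -1 mod 61.
Compute by square-and-multiply:
  30 = 16 + 8 + 4 + 2 (binary 11110)
  Repeated squaring mod 61: 35^1 = 35, 35^2 = 5, 35^4 = 25, 35^8 = 15, 35^16 = 42
  35^30 = 35^16 * 35^8 * 35^4 * 35^2 = 42 * 15 * 25 * 5 mod 61
    42 * 15 = 630 = 20 mod 61
    20 * 25 = 500 = 12 mod 61
    12 * 5 = 60 = 60 mod 61
  35^30 = 60 mod 61
Result 60 = p - 1 = -1 mod 61: 35 is a quadratic non-residue mod 61. As a residue in [0, p-1] the value is 60.
35^30 mod 61 = 60

60


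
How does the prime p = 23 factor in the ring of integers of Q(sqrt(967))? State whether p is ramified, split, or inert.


K = Q(sqrt(967)). Since d mod 4 = 3, disc(K) = 3868.
Check p | disc: 3868 mod 23 = 4.
p does not divide disc. Compute Legendre symbol (d/p):
1^((23-1)/2) mod 23 = 1
(d/p) = 1, so p splits: (p) = P*P' with e=1, f=1, g=2.
Therefore p is split.

split


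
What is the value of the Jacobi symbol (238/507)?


Compute (238/507) via quadratic reciprocity:
  pull out 2: (2/507) = -1  (since 507 mod 8 = 3)
  reciprocity: (119/507) -> -(507/119)
  reduce: (31/119)
  reciprocity: (31/119) -> -(119/31)
  reduce: (26/31)
  pull out 2: (2/31) = +1  (since 31 mod 8 = 7)
  reciprocity: (13/31) -> +(31/13)
  reduce: (5/13)
  reciprocity: (5/13) -> +(13/5)
  reduce: (3/5)
  reciprocity: (3/5) -> +(5/3)
  reduce: (2/3)
  pull out 2: (2/3) = -1  (since 3 mod 8 = 3)
  (1/3) = 1
Product of signs = 1

1


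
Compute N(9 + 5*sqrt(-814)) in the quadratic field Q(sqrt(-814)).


N(a + b*sqrt(d)) = a^2 - d*b^2
= (9)^2 - (-814)*(5)^2
= 81 + 20350
= 20431

20431


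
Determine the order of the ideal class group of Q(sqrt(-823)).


K = Q(sqrt(-823)). d mod 4 = 1, so D = disc(K) = d = -823
h(K) equals the number of primitive reduced positive-definite forms (a, b, c) = a*x^2 + b*x*y + c*y^2 with b^2 - 4ac = D,
where reduced means |b| <= a <= c, with b >= 0 whenever |b| = a or a = c, and primitive means gcd(a, b, c) = 1.
Reduced forces 3a^2 <= |D| = 823, so 1 <= a <= 16; b must have the parity of D, and c = (b^2 - D)/(4a) must be an integer >= a.
Enumerate a = 1..16, b in [-a, a]:
  a=1: (1, 1, 206)  [1]
  a=2: (2, -1, 103), (2, 1, 103)  [2]
  a=3: none
  a=4: (4, -3, 52), (4, 3, 52)  [2]
  a=5..7: none
  a=8: (8, -3, 26), (8, 3, 26)  [2]
  a=9..12: none
  a=13: (13, -3, 16), (13, 3, 16)  [2]
  a=14..16: none
Total reduced forms: 1 + 2 + 2 + 2 + 2 = 9
h = 9

9


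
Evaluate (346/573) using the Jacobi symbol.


Compute (346/573) via quadratic reciprocity:
  pull out 2: (2/573) = -1  (since 573 mod 8 = 5)
  reciprocity: (173/573) -> +(573/173)
  reduce: (54/173)
  pull out 2: (2/173) = -1  (since 173 mod 8 = 5)
  reciprocity: (27/173) -> +(173/27)
  reduce: (11/27)
  reciprocity: (11/27) -> -(27/11)
  reduce: (5/11)
  reciprocity: (5/11) -> +(11/5)
  reduce: (1/5)
  (1/5) = 1
Product of signs = -1

-1


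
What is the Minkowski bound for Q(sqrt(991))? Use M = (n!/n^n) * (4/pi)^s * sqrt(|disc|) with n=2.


d = 991, d mod 4 = 3, so disc(K) = 4d = 3964; |disc(K)| = 3964
Real quadratic field, so n = 2, s = r2 = 0, r1 = 2
M = (n!/n^n) * (4/pi)^s * sqrt(|disc(K)|) = (2!/2^2) * (4/pi)^0 * sqrt(3964)
= 0.5 * 1.000000 * 62.960305
= 31.4802

31.4802


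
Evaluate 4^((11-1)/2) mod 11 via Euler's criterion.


p = 11 is prime and the exponent is (p-1)/2 = 5, so by Euler's criterion 4^5 = (4/11) = +1 or -1 mod 11.
Compute by square-and-multiply:
  5 = 4 + 1 (binary 101)
  Repeated squaring mod 11: 4^1 = 4, 4^2 = 5, 4^4 = 3
  4^5 = 4^4 * 4^1 = 3 * 4 mod 11
    3 * 4 = 12 = 1 mod 11
  4^5 = 1 mod 11
Result 1: 4 is a quadratic residue mod 11.
4^5 mod 11 = 1

1


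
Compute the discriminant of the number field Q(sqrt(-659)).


For K = Q(sqrt(d)) with d squarefree: disc(K) = d if d = 1 mod 4, and disc(K) = 4d if d = 2 or 3 mod 4.
Here d = -659, and d mod 4 = 1.
d = 1 mod 4 (O_K = Z[(1+sqrt(d))/2]), so disc(K) = d = -659

-659


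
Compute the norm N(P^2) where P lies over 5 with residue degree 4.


N(P^a) = p^(a*f)
= 5^(2*4)
= 5^8
= 390625

390625


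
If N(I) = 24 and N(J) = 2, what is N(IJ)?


N(IJ) = N(I) * N(J)
= 24 * 2
= 48

48


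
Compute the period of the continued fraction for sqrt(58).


Run the CF algorithm for sqrt(58).
a_0 = floor(sqrt(58)) = 7; set m_0=0, q_0=1.
Recurrence: m' = q*a - m,  q' = (d - m'^2)/q,  a' = floor((a_0 + m')/q').
  step 1: m=7, q=9, a=1
  step 2: m=2, q=6, a=1
  step 3: m=4, q=7, a=1
  step 4: m=3, q=7, a=1
  step 5: m=4, q=6, a=1
  step 6: m=2, q=9, a=1
  step 7: m=7, q=1, a=14
a_7 = 2*a_0 = 14, so the period closes here.
sqrt(58) = [7; 1, 1, 1, 1, 1, 1, 14]
Period length = 7

7


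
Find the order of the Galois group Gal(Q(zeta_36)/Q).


|Gal(Q(zeta_36)/Q)| = phi(36)
= 12

12


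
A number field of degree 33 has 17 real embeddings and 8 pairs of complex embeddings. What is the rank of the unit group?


By Dirichlet's unit theorem:
rank = r1 + r2 - 1
= 17 + 8 - 1
= 24

24


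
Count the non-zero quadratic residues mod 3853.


For prime p, the number of non-zero quadratic residues is (p-1)/2.
= (3853-1)/2
= 1926

1926


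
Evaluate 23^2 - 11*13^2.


x^2 - d*y^2
= 23^2 - 11*13^2
= 529 - 1859
= -1330

-1330


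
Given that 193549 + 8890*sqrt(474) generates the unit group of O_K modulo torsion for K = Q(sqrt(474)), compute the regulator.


epsilon = 193549 + 8890*sqrt(474)
= 387098.0000
R = ln(387098.0000)
= 12.8664

12.8664


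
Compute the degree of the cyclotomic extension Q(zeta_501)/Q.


The degree equals Euler's totient phi(501).
501 = 3 * 167
phi(501) = 332

332


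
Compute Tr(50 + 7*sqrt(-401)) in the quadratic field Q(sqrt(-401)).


Tr(a + b*sqrt(d)) = (a + b*sqrt(d)) + (a - b*sqrt(d)) = 2a
= 2 * (50)
= 100

100


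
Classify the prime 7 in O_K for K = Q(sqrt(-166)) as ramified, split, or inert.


K = Q(sqrt(-166)). Since d mod 4 = 2, disc(K) = -664.
Check p | disc: -664 mod 7 = 1.
p does not divide disc. Compute Legendre symbol (d/p):
2^((7-1)/2) mod 7 = 1
(d/p) = 1, so p splits: (p) = P*P' with e=1, f=1, g=2.
Therefore p is split.

split


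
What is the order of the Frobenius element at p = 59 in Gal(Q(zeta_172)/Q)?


The Frobenius at p in Gal(Q(zeta_n)/Q) = (Z/nZ)* is the class of p, so its order is ord_172(59), the smallest k >= 1 with 59^k = 1 mod 172.
n = 172 = 2^2 * 43, phi(172) = 84; the order divides phi(n).
Divisors of 84: 1, 2, 3, 4, 6, 7, 12, 14, 21, 28, 42, 84
Repeated squaring mod 172: 59^1 = 59, 59^2 = 41, 59^4 = 133, 59^8 = 145, 59^16 = 41, 59^32 = 133, 59^64 = 145
Test divisors in increasing order:
  k=1: 59^1 = 59 mod 172
  k=2: 59^2 = 41 mod 172
  k=3: 59^3 = 41 * 59 = 11 mod 172
  k=4: 59^4 = 133 mod 172
  k=6: 59^6 = 133 * 41 = 121 mod 172
  k=7: 59^7 = 133 * 41 * 59 = 87 mod 172
  k=12: 59^12 = 145 * 133 = 21 mod 172
  k=14: 59^14 = 145 * 133 * 41 = 1 mod 172  <- first divisor giving 1
Order = 14

14


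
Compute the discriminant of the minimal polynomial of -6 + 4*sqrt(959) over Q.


The element -6 + 4*sqrt(959) has minimal polynomial:
x^2 + 12*x - 15308
Discriminant = (12)^2 - 4*(-15308)
= 144 + 61232
= 61376

61376


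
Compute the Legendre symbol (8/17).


p = 17 is prime, so compute (8/17) with the reciprocity algorithm (Jacobi-symbol steps: pull out 2s via (2/n), flip via reciprocity, reduce):
  pull out 2: (2/17) = +1  (since 17 mod 8 = 1)
  pull out 2: (2/17) = +1  (since 17 mod 8 = 1)
  pull out 2: (2/17) = +1  (since 17 mod 8 = 1)
  (1/17) = 1
Product of signs = 1
(8/17) = 1

1


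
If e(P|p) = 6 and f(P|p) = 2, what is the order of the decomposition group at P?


|D_P| = e * f
= 6 * 2
= 12

12


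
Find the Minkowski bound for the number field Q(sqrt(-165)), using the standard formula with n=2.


d = -165, d mod 4 = 3, so disc(K) = 4d = -660; |disc(K)| = 660
Imaginary quadratic field, so n = 2, s = r2 = 1, r1 = 0
M = (n!/n^n) * (4/pi)^s * sqrt(|disc(K)|) = (2!/2^2) * (4/pi)^1 * sqrt(660)
= 0.5 * 1.273240 * 25.690465
= 16.3551

16.3551


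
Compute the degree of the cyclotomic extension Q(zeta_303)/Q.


The degree equals Euler's totient phi(303).
303 = 3 * 101
phi(303) = 200

200


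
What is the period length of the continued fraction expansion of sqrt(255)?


Run the CF algorithm for sqrt(255).
a_0 = floor(sqrt(255)) = 15; set m_0=0, q_0=1.
Recurrence: m' = q*a - m,  q' = (d - m'^2)/q,  a' = floor((a_0 + m')/q').
  step 1: m=15, q=30, a=1
  step 2: m=15, q=1, a=30
a_2 = 2*a_0 = 30, so the period closes here.
sqrt(255) = [15; 1, 30]
Period length = 2

2


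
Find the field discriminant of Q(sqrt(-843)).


For K = Q(sqrt(d)) with d squarefree: disc(K) = d if d = 1 mod 4, and disc(K) = 4d if d = 2 or 3 mod 4.
Here d = -843, and d mod 4 = 1.
d = 1 mod 4 (O_K = Z[(1+sqrt(d))/2]), so disc(K) = d = -843

-843


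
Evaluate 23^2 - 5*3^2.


x^2 - d*y^2
= 23^2 - 5*3^2
= 529 - 45
= 484

484


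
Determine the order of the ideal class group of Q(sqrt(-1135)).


K = Q(sqrt(-1135)). d mod 4 = 1, so D = disc(K) = d = -1135
h(K) equals the number of primitive reduced positive-definite forms (a, b, c) = a*x^2 + b*x*y + c*y^2 with b^2 - 4ac = D,
where reduced means |b| <= a <= c, with b >= 0 whenever |b| = a or a = c, and primitive means gcd(a, b, c) = 1.
Reduced forces 3a^2 <= |D| = 1135, so 1 <= a <= 19; b must have the parity of D, and c = (b^2 - D)/(4a) must be an integer >= a.
Enumerate a = 1..19, b in [-a, a]:
  a=1: (1, 1, 284)  [1]
  a=2: (2, -1, 142), (2, 1, 142)  [2]
  a=3: none
  a=4: (4, -1, 71), (4, 1, 71)  [2]
  a=5: (5, 5, 58)  [1]
  a=6..7: none
  a=8: (8, -7, 37), (8, 7, 37)  [2]
  a=9: none
  a=10: (10, -5, 29), (10, 5, 29)  [2]
  a=11: (11, -3, 26), (11, 3, 26)  [2]
  a=12: none
  a=13: (13, -3, 22), (13, 3, 22)  [2]
  a=14..15: none
  a=16: (16, -9, 19), (16, 9, 19)  [2]
  a=17: (17, -15, 20), (17, 15, 20)  [2]
  a=18..19: none
Total reduced forms: 1 + 2 + 2 + 1 + 2 + 2 + 2 + 2 + 2 + 2 = 18
h = 18

18
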